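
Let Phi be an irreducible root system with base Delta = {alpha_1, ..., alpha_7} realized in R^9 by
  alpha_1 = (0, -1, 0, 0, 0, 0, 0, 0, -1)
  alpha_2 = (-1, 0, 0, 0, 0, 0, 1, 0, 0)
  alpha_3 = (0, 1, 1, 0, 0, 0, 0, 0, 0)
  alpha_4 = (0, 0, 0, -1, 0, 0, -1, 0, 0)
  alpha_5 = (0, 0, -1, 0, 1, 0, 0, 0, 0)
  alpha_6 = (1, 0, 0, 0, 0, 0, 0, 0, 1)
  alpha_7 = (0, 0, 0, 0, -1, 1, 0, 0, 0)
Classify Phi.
A_7

Compute the Cartan integers a_ij = 2(alpha_i, alpha_j)/(alpha_j, alpha_j); the resulting 7x7 Cartan matrix is
[[2, 0, -1, 0, 0, -1, 0], [0, 2, 0, -1, 0, -1, 0], [-1, 0, 2, 0, -1, 0, 0], [0, -1, 0, 2, 0, 0, 0], [0, 0, -1, 0, 2, 0, -1], [-1, -1, 0, 0, 0, 2, 0], [0, 0, 0, 0, -1, 0, 2]].
All simple roots have the same length, so the diagram is simply laced. The associated Dynkin diagram is a chain of 7 nodes with single edges (A_7), so the type is A_7 (the algebra sl(8)).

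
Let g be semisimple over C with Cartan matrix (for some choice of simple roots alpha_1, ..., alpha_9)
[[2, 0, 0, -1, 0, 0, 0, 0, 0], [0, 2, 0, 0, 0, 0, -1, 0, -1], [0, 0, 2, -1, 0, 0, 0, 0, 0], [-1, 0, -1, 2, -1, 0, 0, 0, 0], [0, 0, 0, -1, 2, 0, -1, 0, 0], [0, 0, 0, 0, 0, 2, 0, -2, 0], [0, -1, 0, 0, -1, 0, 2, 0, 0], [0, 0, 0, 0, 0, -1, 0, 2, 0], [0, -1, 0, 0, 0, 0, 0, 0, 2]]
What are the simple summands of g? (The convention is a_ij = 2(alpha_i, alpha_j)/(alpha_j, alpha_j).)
B_2 (so(5)) ⊕ D_7 (so(14))

The diagram associated to this matrix has two connected components: the simple roots {alpha_6, alpha_8} form a chain of 2 nodes with a double edge at one end; the terminal node there is the unique short simple root (B_2), and {alpha_1, alpha_2, alpha_3, alpha_4, alpha_5, alpha_7, alpha_9} form a chain of 5 nodes with a fork of two nodes at one end (D_7). A semisimple Lie algebra decomposes uniquely as the direct sum of simple ideals, one per connected component of its Dynkin diagram, so g ≅ B_2 ⊕ D_7 (dimension 10 + 91 = 101).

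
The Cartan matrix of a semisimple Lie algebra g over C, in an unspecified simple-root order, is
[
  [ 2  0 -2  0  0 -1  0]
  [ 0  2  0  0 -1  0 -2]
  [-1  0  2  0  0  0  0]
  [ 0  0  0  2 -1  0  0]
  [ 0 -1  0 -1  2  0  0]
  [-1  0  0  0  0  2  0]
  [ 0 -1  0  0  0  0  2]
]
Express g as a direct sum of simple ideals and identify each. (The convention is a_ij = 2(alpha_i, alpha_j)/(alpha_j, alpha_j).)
type B_3 ⊕ type B_4

The diagram associated to this matrix has two connected components: the simple roots {alpha_1, alpha_3, alpha_6} form a chain of 3 nodes with a double edge at one end; the terminal node there is the unique short simple root (B_3), and {alpha_2, alpha_4, alpha_5, alpha_7} form a chain of 4 nodes with a double edge at one end; the terminal node there is the unique short simple root (B_4). A semisimple Lie algebra decomposes uniquely as the direct sum of simple ideals, one per connected component of its Dynkin diagram, so g ≅ B_3 ⊕ B_4 (dimension 21 + 36 = 57).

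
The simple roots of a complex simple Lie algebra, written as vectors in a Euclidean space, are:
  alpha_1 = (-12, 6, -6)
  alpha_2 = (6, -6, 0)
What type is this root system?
Compute the Cartan integers a_ij = 2(alpha_i, alpha_j)/(alpha_j, alpha_j); the resulting 2x2 Cartan matrix is
[[2, -3], [-1, 2]].
The roots have two lengths (squared-length ratio 3:1); the short ones are alpha_{2}. The associated Dynkin diagram is two nodes joined by a triple edge (G_2), so the type is G_2.

G_2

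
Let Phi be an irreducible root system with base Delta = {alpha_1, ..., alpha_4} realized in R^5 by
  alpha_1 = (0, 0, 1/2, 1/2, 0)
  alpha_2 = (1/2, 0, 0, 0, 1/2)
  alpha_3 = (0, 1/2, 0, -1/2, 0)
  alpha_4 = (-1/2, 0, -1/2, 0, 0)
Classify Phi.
A_4

Compute the Cartan integers a_ij = 2(alpha_i, alpha_j)/(alpha_j, alpha_j); the resulting 4x4 Cartan matrix is
[[2, 0, -1, -1], [0, 2, 0, -1], [-1, 0, 2, 0], [-1, -1, 0, 2]].
All simple roots have the same length, so the diagram is simply laced. The associated Dynkin diagram is a chain of 4 nodes with single edges (A_4), so the type is A_4 (the algebra sl(5)).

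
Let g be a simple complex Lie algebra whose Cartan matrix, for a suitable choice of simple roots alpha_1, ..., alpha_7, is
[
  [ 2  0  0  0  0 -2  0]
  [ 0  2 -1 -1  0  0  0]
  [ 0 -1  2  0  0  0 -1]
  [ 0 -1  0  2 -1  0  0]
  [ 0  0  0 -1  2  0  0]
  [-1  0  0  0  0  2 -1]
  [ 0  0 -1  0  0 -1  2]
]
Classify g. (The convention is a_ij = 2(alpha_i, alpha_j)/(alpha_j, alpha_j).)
The matrix has rank 7 with 2's on the diagonal. Reading the off-diagonal entries as Dynkin edges (a single edge where a_ij = a_ji = -1; a double or triple edge where a_ij * a_ji = 2 or 3), the diagram is a chain of 7 nodes with a double edge at one end; the terminal node there is the unique long simple root (C_7). One simple-root ordering that puts it in standard form is (alpha_5, alpha_4, alpha_2, alpha_3, alpha_7, alpha_6, alpha_1). So the algebra is type C_7, i.e. sp(14).

type C_7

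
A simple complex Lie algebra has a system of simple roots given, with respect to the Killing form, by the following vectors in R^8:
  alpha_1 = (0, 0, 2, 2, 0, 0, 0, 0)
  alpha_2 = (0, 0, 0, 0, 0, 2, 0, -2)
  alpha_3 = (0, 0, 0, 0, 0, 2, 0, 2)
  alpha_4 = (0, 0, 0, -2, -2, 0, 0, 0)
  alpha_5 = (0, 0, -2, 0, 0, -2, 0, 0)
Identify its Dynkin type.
D5

Compute the Cartan integers a_ij = 2(alpha_i, alpha_j)/(alpha_j, alpha_j); the resulting 5x5 Cartan matrix is
[[2, 0, 0, -1, -1], [0, 2, 0, 0, -1], [0, 0, 2, 0, -1], [-1, 0, 0, 2, 0], [-1, -1, -1, 0, 2]].
All simple roots have the same length, so the diagram is simply laced. The associated Dynkin diagram is a chain of 3 nodes with a fork of two nodes at one end (D_5), so the type is D_5 (the algebra so(10)).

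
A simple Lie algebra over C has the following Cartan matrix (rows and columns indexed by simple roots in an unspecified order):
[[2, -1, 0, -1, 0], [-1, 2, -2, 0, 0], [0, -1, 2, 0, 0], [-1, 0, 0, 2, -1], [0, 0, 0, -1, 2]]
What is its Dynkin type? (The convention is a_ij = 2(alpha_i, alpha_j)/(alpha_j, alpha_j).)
The matrix has rank 5 with 2's on the diagonal. Reading the off-diagonal entries as Dynkin edges (a single edge where a_ij = a_ji = -1; a double or triple edge where a_ij * a_ji = 2 or 3), the diagram is a chain of 5 nodes with a double edge at one end; the terminal node there is the unique short simple root (B_5). One simple-root ordering that puts it in standard form is (alpha_5, alpha_4, alpha_1, alpha_2, alpha_3). So the algebra is type B_5, i.e. so(11).

B_5 (so(11))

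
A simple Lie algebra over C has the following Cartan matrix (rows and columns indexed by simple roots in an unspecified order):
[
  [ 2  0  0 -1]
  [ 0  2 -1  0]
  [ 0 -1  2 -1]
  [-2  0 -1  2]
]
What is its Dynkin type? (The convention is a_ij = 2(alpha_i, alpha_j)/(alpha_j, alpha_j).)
B_4 (so(9))

The matrix has rank 4 with 2's on the diagonal. Reading the off-diagonal entries as Dynkin edges (a single edge where a_ij = a_ji = -1; a double or triple edge where a_ij * a_ji = 2 or 3), the diagram is a chain of 4 nodes with a double edge at one end; the terminal node there is the unique short simple root (B_4). One simple-root ordering that puts it in standard form is (alpha_2, alpha_3, alpha_4, alpha_1). So the algebra is type B_4, i.e. so(9).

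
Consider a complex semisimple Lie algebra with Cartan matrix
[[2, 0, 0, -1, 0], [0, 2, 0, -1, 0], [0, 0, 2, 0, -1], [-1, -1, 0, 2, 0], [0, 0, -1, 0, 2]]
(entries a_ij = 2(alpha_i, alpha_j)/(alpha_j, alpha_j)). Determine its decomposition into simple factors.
A_2 ⊕ A_3

The diagram associated to this matrix has two connected components: the simple roots {alpha_3, alpha_5} form a chain of 2 nodes with single edges (A_2), and {alpha_1, alpha_2, alpha_4} form a chain of 3 nodes with single edges (A_3). A semisimple Lie algebra decomposes uniquely as the direct sum of simple ideals, one per connected component of its Dynkin diagram, so g ≅ A_2 ⊕ A_3 (dimension 8 + 15 = 23).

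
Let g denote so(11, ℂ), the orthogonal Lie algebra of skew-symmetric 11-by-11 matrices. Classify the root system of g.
This is so(11) with 11 odd, which has dimension 11(11-1)/2 = 55 and rank (11-1)/2 = 5. In the classification of classical Lie algebras, the orthogonal algebra so(2n+1) in an odd number of variables has type B_n; here n = 5, so the Dynkin diagram is a chain of 5 nodes with a double edge at one end; the terminal node there is the unique short simple root (B_5). Hence the type is B_5.

B5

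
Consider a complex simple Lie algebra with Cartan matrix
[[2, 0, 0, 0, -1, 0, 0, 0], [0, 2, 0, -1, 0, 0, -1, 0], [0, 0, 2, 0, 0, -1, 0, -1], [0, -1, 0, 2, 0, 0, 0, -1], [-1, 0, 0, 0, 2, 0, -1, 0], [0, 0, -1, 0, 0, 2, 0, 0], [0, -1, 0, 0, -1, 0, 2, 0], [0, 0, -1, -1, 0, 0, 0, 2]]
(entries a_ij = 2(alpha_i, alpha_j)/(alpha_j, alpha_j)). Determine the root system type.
A8

The matrix has rank 8 with 2's on the diagonal. Reading the off-diagonal entries as Dynkin edges (a single edge where a_ij = a_ji = -1; a double or triple edge where a_ij * a_ji = 2 or 3), the diagram is a chain of 8 nodes with single edges (A_8). One simple-root ordering that puts it in standard form is (alpha_1, alpha_5, alpha_7, alpha_2, alpha_4, alpha_8, alpha_3, alpha_6). So the algebra is type A_8, i.e. sl(9).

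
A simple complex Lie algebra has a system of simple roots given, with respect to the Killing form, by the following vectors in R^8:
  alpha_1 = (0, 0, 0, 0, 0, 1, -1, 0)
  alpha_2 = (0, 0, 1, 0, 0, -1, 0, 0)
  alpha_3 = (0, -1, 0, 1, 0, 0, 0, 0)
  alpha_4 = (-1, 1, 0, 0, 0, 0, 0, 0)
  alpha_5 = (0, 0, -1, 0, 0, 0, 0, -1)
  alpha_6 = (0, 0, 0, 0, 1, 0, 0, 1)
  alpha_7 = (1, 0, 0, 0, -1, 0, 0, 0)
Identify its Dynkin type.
A_7 (sl(8))

Compute the Cartan integers a_ij = 2(alpha_i, alpha_j)/(alpha_j, alpha_j); the resulting 7x7 Cartan matrix is
[[2, -1, 0, 0, 0, 0, 0], [-1, 2, 0, 0, -1, 0, 0], [0, 0, 2, -1, 0, 0, 0], [0, 0, -1, 2, 0, 0, -1], [0, -1, 0, 0, 2, -1, 0], [0, 0, 0, 0, -1, 2, -1], [0, 0, 0, -1, 0, -1, 2]].
All simple roots have the same length, so the diagram is simply laced. The associated Dynkin diagram is a chain of 7 nodes with single edges (A_7), so the type is A_7 (the algebra sl(8)).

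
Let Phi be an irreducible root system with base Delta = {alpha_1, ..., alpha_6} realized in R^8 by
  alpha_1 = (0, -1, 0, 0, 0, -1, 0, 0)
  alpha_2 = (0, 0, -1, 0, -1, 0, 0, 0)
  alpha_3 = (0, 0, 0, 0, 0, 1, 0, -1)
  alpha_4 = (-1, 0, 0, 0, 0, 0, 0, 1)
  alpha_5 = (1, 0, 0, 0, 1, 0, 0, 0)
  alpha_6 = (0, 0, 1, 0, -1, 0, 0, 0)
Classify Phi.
Compute the Cartan integers a_ij = 2(alpha_i, alpha_j)/(alpha_j, alpha_j); the resulting 6x6 Cartan matrix is
[[2, 0, -1, 0, 0, 0], [0, 2, 0, 0, -1, 0], [-1, 0, 2, -1, 0, 0], [0, 0, -1, 2, -1, 0], [0, -1, 0, -1, 2, -1], [0, 0, 0, 0, -1, 2]].
All simple roots have the same length, so the diagram is simply laced. The associated Dynkin diagram is a chain of 4 nodes with a fork of two nodes at one end (D_6), so the type is D_6 (the algebra so(12)).

D6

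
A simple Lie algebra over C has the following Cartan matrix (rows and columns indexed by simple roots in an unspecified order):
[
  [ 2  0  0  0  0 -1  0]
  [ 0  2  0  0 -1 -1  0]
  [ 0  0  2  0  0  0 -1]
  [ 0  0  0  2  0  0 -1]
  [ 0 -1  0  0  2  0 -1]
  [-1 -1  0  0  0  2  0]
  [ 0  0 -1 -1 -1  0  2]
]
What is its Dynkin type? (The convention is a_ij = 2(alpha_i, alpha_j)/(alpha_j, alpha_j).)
type D_7

The matrix has rank 7 with 2's on the diagonal. Reading the off-diagonal entries as Dynkin edges (a single edge where a_ij = a_ji = -1; a double or triple edge where a_ij * a_ji = 2 or 3), the diagram is a chain of 5 nodes with a fork of two nodes at one end (D_7). One simple-root ordering that puts it in standard form is (alpha_1, alpha_6, alpha_2, alpha_5, alpha_7, alpha_3, alpha_4). So the algebra is type D_7, i.e. so(14).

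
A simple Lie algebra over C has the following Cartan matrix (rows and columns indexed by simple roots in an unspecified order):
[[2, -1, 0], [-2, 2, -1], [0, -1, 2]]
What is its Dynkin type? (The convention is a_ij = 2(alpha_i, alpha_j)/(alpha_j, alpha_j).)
The matrix has rank 3 with 2's on the diagonal. Reading the off-diagonal entries as Dynkin edges (a single edge where a_ij = a_ji = -1; a double or triple edge where a_ij * a_ji = 2 or 3), the diagram is a chain of 3 nodes with a double edge at one end; the terminal node there is the unique short simple root (B_3). One simple-root ordering that puts it in standard form is (alpha_3, alpha_2, alpha_1). So the algebra is type B_3, i.e. so(7).

B_3 (so(7))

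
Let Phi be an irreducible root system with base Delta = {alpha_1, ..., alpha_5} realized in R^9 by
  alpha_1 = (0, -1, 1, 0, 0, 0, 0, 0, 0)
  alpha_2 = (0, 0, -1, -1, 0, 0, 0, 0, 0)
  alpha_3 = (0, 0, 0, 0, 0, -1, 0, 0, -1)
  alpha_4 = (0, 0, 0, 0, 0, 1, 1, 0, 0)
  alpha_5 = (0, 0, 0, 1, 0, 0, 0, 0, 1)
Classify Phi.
A5

Compute the Cartan integers a_ij = 2(alpha_i, alpha_j)/(alpha_j, alpha_j); the resulting 5x5 Cartan matrix is
[[2, -1, 0, 0, 0], [-1, 2, 0, 0, -1], [0, 0, 2, -1, -1], [0, 0, -1, 2, 0], [0, -1, -1, 0, 2]].
All simple roots have the same length, so the diagram is simply laced. The associated Dynkin diagram is a chain of 5 nodes with single edges (A_5), so the type is A_5 (the algebra sl(6)).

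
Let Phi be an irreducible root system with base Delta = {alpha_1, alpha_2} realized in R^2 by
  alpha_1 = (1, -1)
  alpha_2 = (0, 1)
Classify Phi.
Compute the Cartan integers a_ij = 2(alpha_i, alpha_j)/(alpha_j, alpha_j); the resulting 2x2 Cartan matrix is
[[2, -2], [-1, 2]].
The roots have two lengths (squared-length ratio 2:1); the short ones are alpha_{2}. The associated Dynkin diagram is a chain of 2 nodes with a double edge at one end; the terminal node there is the unique short simple root (B_2), so the type is B_2 (the algebra so(5)).

B_2 (so(5))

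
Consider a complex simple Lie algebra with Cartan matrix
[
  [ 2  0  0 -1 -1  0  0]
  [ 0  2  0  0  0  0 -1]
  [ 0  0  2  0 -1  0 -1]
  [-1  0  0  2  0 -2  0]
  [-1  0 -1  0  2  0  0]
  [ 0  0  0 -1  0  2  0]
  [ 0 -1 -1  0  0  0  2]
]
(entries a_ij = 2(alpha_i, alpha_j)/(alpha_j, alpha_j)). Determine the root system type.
B_7 (so(15))

The matrix has rank 7 with 2's on the diagonal. Reading the off-diagonal entries as Dynkin edges (a single edge where a_ij = a_ji = -1; a double or triple edge where a_ij * a_ji = 2 or 3), the diagram is a chain of 7 nodes with a double edge at one end; the terminal node there is the unique short simple root (B_7). One simple-root ordering that puts it in standard form is (alpha_2, alpha_7, alpha_3, alpha_5, alpha_1, alpha_4, alpha_6). So the algebra is type B_7, i.e. so(15).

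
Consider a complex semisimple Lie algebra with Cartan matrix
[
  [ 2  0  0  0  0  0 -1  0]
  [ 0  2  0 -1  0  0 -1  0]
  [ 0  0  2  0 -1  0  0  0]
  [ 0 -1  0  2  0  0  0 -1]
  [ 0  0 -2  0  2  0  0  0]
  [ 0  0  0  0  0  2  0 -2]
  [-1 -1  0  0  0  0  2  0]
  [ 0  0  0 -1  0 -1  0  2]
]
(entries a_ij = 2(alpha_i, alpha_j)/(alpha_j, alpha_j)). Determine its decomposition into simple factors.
The diagram associated to this matrix has two connected components: the simple roots {alpha_3, alpha_5} form a chain of 2 nodes with a double edge at one end; the terminal node there is the unique short simple root (B_2), and {alpha_1, alpha_2, alpha_4, alpha_6, alpha_7, alpha_8} form a chain of 6 nodes with a double edge at one end; the terminal node there is the unique long simple root (C_6). A semisimple Lie algebra decomposes uniquely as the direct sum of simple ideals, one per connected component of its Dynkin diagram, so g ≅ B_2 ⊕ C_6 (dimension 10 + 78 = 88).

B2 ⊕ C6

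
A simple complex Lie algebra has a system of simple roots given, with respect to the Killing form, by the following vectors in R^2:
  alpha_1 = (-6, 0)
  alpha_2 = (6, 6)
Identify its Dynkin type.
Compute the Cartan integers a_ij = 2(alpha_i, alpha_j)/(alpha_j, alpha_j); the resulting 2x2 Cartan matrix is
[[2, -1], [-2, 2]].
The roots have two lengths (squared-length ratio 2:1); the short ones are alpha_{1}. The associated Dynkin diagram is a chain of 2 nodes with a double edge at one end; the terminal node there is the unique short simple root (B_2), so the type is B_2 (the algebra so(5)).

B_2 (so(5))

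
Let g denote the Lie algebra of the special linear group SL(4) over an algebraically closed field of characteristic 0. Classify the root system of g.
This is sl(4), which has dimension 4^2 - 1 = 15 and rank 4 - 1 = 3 (a Cartan subalgebra is the diagonal traceless matrices). In the classification of classical Lie algebras, the special linear algebra sl(n+1) has type A_n; here n = 3, so the Dynkin diagram is a chain of 3 nodes with single edges (A_3). Hence the type is A_3.

A3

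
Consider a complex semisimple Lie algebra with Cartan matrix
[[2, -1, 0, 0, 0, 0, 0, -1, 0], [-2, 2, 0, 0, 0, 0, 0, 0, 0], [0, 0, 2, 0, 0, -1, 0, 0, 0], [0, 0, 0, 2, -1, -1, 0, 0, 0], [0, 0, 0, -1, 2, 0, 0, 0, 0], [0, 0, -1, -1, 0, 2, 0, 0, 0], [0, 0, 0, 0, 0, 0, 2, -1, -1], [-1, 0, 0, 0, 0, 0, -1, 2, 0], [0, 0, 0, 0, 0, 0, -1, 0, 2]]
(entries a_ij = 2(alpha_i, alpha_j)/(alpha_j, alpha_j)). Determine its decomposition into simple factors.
The diagram associated to this matrix has two connected components: the simple roots {alpha_3, alpha_4, alpha_5, alpha_6} form a chain of 4 nodes with single edges (A_4), and {alpha_1, alpha_2, alpha_7, alpha_8, alpha_9} form a chain of 5 nodes with a double edge at one end; the terminal node there is the unique long simple root (C_5). A semisimple Lie algebra decomposes uniquely as the direct sum of simple ideals, one per connected component of its Dynkin diagram, so g ≅ A_4 ⊕ C_5 (dimension 24 + 55 = 79).

type A_4 ⊕ type C_5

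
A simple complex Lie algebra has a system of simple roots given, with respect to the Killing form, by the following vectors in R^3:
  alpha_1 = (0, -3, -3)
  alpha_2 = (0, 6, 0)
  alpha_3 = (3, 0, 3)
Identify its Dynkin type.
Compute the Cartan integers a_ij = 2(alpha_i, alpha_j)/(alpha_j, alpha_j); the resulting 3x3 Cartan matrix is
[[2, -1, -1], [-2, 2, 0], [-1, 0, 2]].
The roots have two lengths (squared-length ratio 2:1); the short ones are alpha_{1,3}. The associated Dynkin diagram is a chain of 3 nodes with a double edge at one end; the terminal node there is the unique long simple root (C_3), so the type is C_3 (the algebra sp(6)).

C3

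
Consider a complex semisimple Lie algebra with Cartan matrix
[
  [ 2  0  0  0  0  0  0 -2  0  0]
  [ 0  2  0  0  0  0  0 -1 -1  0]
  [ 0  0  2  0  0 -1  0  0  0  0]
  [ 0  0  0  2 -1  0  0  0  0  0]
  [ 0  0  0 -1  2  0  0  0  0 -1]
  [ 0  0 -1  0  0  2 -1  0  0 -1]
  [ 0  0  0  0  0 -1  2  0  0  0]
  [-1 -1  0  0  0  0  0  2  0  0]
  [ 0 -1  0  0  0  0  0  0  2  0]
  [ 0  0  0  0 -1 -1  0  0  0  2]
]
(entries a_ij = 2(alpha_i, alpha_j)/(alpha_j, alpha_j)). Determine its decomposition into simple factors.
The diagram associated to this matrix has two connected components: the simple roots {alpha_1, alpha_2, alpha_8, alpha_9} form a chain of 4 nodes with a double edge at one end; the terminal node there is the unique long simple root (C_4), and {alpha_3, alpha_4, alpha_5, alpha_6, alpha_7, alpha_10} form a chain of 4 nodes with a fork of two nodes at one end (D_6). A semisimple Lie algebra decomposes uniquely as the direct sum of simple ideals, one per connected component of its Dynkin diagram, so g ≅ C_4 ⊕ D_6 (dimension 36 + 66 = 102).

C4 ⊕ D6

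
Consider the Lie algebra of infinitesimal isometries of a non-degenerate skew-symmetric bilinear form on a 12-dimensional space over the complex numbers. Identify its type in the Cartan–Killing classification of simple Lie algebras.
This is sp(12), which has dimension 12(12+1)/2 = 78 and rank 12/2 = 6. In the classification of classical Lie algebras, the symplectic algebra sp(2n) has type C_n; here n = 6, so the Dynkin diagram is a chain of 6 nodes with a double edge at one end; the terminal node there is the unique long simple root (C_6). Hence the type is C_6.

C_6 (sp(12))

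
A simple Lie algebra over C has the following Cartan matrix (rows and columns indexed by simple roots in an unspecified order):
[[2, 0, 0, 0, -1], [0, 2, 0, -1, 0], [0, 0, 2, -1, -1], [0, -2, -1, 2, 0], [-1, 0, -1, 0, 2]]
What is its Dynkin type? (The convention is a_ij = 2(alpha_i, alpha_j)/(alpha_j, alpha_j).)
The matrix has rank 5 with 2's on the diagonal. Reading the off-diagonal entries as Dynkin edges (a single edge where a_ij = a_ji = -1; a double or triple edge where a_ij * a_ji = 2 or 3), the diagram is a chain of 5 nodes with a double edge at one end; the terminal node there is the unique short simple root (B_5). One simple-root ordering that puts it in standard form is (alpha_1, alpha_5, alpha_3, alpha_4, alpha_2). So the algebra is type B_5, i.e. so(11).

B_5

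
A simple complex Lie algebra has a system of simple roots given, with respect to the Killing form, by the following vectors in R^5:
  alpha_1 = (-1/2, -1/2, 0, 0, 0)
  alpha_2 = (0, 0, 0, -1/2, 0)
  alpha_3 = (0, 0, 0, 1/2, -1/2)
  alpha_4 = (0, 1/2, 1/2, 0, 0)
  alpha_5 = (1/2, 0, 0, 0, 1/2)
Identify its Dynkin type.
type B_5

Compute the Cartan integers a_ij = 2(alpha_i, alpha_j)/(alpha_j, alpha_j); the resulting 5x5 Cartan matrix is
[[2, 0, 0, -1, -1], [0, 2, -1, 0, 0], [0, -2, 2, 0, -1], [-1, 0, 0, 2, 0], [-1, 0, -1, 0, 2]].
The roots have two lengths (squared-length ratio 2:1); the short ones are alpha_{2}. The associated Dynkin diagram is a chain of 5 nodes with a double edge at one end; the terminal node there is the unique short simple root (B_5), so the type is B_5 (the algebra so(11)).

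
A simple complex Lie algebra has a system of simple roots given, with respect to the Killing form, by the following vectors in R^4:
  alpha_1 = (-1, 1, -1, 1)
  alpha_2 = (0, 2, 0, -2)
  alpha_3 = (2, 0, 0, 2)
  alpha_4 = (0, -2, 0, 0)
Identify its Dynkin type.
F4

Compute the Cartan integers a_ij = 2(alpha_i, alpha_j)/(alpha_j, alpha_j); the resulting 4x4 Cartan matrix is
[[2, 0, 0, -1], [0, 2, -1, -2], [0, -1, 2, 0], [-1, -1, 0, 2]].
The roots have two lengths (squared-length ratio 2:1); the short ones are alpha_{1,4}. The associated Dynkin diagram is a chain of 4 nodes with a double edge between the middle two (F_4), so the type is F_4.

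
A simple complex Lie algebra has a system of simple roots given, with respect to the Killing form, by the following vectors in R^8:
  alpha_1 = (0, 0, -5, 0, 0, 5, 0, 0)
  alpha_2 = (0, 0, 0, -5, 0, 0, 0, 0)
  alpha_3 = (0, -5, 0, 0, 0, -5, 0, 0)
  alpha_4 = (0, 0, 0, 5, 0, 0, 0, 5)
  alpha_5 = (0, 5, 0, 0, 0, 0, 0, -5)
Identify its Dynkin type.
Compute the Cartan integers a_ij = 2(alpha_i, alpha_j)/(alpha_j, alpha_j); the resulting 5x5 Cartan matrix is
[[2, 0, -1, 0, 0], [0, 2, 0, -1, 0], [-1, 0, 2, 0, -1], [0, -2, 0, 2, -1], [0, 0, -1, -1, 2]].
The roots have two lengths (squared-length ratio 2:1); the short ones are alpha_{2}. The associated Dynkin diagram is a chain of 5 nodes with a double edge at one end; the terminal node there is the unique short simple root (B_5), so the type is B_5 (the algebra so(11)).

B5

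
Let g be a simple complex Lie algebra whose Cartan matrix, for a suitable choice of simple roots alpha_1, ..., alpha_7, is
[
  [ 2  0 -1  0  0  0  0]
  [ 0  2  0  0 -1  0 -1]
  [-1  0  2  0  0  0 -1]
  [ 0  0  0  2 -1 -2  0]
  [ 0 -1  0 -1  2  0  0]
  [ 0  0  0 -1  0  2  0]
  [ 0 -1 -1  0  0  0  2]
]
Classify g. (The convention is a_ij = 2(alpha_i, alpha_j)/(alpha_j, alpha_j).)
The matrix has rank 7 with 2's on the diagonal. Reading the off-diagonal entries as Dynkin edges (a single edge where a_ij = a_ji = -1; a double or triple edge where a_ij * a_ji = 2 or 3), the diagram is a chain of 7 nodes with a double edge at one end; the terminal node there is the unique short simple root (B_7). One simple-root ordering that puts it in standard form is (alpha_1, alpha_3, alpha_7, alpha_2, alpha_5, alpha_4, alpha_6). So the algebra is type B_7, i.e. so(15).

B_7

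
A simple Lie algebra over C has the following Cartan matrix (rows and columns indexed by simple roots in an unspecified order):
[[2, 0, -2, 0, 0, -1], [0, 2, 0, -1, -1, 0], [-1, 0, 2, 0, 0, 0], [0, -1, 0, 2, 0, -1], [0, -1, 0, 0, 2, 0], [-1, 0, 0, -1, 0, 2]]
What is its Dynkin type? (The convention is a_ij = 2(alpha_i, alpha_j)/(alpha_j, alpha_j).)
The matrix has rank 6 with 2's on the diagonal. Reading the off-diagonal entries as Dynkin edges (a single edge where a_ij = a_ji = -1; a double or triple edge where a_ij * a_ji = 2 or 3), the diagram is a chain of 6 nodes with a double edge at one end; the terminal node there is the unique short simple root (B_6). One simple-root ordering that puts it in standard form is (alpha_5, alpha_2, alpha_4, alpha_6, alpha_1, alpha_3). So the algebra is type B_6, i.e. so(13).

B_6 (so(13))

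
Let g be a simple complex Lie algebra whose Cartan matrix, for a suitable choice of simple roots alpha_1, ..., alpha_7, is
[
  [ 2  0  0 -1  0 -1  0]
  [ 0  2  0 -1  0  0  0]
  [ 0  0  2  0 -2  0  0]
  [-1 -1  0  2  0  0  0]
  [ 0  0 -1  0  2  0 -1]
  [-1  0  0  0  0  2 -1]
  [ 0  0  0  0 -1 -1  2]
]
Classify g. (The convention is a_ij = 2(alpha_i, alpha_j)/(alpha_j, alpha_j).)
The matrix has rank 7 with 2's on the diagonal. Reading the off-diagonal entries as Dynkin edges (a single edge where a_ij = a_ji = -1; a double or triple edge where a_ij * a_ji = 2 or 3), the diagram is a chain of 7 nodes with a double edge at one end; the terminal node there is the unique long simple root (C_7). One simple-root ordering that puts it in standard form is (alpha_2, alpha_4, alpha_1, alpha_6, alpha_7, alpha_5, alpha_3). So the algebra is type C_7, i.e. sp(14).

C_7 (sp(14))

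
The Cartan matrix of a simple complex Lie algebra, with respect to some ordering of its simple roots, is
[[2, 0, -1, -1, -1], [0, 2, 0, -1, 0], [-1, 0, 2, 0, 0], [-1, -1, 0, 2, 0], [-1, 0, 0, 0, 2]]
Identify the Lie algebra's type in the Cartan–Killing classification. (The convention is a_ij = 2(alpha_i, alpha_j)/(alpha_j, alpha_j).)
D_5

The matrix has rank 5 with 2's on the diagonal. Reading the off-diagonal entries as Dynkin edges (a single edge where a_ij = a_ji = -1; a double or triple edge where a_ij * a_ji = 2 or 3), the diagram is a chain of 3 nodes with a fork of two nodes at one end (D_5). One simple-root ordering that puts it in standard form is (alpha_2, alpha_4, alpha_1, alpha_3, alpha_5). So the algebra is type D_5, i.e. so(10).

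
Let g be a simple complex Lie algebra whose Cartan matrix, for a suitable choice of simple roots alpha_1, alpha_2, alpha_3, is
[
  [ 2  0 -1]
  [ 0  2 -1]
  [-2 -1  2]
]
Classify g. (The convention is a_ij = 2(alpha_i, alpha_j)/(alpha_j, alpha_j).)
type B_3

The matrix has rank 3 with 2's on the diagonal. Reading the off-diagonal entries as Dynkin edges (a single edge where a_ij = a_ji = -1; a double or triple edge where a_ij * a_ji = 2 or 3), the diagram is a chain of 3 nodes with a double edge at one end; the terminal node there is the unique short simple root (B_3). One simple-root ordering that puts it in standard form is (alpha_2, alpha_3, alpha_1). So the algebra is type B_3, i.e. so(7).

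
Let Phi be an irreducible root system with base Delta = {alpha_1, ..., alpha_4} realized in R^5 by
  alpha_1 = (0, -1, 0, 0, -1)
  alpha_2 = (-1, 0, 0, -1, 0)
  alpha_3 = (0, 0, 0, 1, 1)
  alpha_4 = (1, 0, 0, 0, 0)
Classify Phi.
Compute the Cartan integers a_ij = 2(alpha_i, alpha_j)/(alpha_j, alpha_j); the resulting 4x4 Cartan matrix is
[[2, 0, -1, 0], [0, 2, -1, -2], [-1, -1, 2, 0], [0, -1, 0, 2]].
The roots have two lengths (squared-length ratio 2:1); the short ones are alpha_{4}. The associated Dynkin diagram is a chain of 4 nodes with a double edge at one end; the terminal node there is the unique short simple root (B_4), so the type is B_4 (the algebra so(9)).

B_4 (so(9))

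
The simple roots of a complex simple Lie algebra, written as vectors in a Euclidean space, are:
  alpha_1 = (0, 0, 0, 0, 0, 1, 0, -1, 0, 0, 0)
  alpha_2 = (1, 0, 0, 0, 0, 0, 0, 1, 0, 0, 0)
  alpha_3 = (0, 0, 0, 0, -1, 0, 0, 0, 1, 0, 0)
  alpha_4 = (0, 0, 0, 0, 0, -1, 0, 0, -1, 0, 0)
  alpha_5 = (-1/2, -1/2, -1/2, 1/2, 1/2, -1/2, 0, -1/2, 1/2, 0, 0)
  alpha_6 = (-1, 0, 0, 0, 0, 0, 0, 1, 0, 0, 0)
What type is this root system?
Compute the Cartan integers a_ij = 2(alpha_i, alpha_j)/(alpha_j, alpha_j); the resulting 6x6 Cartan matrix is
[[2, -1, 0, -1, 0, -1], [-1, 2, 0, 0, -1, 0], [0, 0, 2, -1, 0, 0], [-1, 0, -1, 2, 0, 0], [0, -1, 0, 0, 2, 0], [-1, 0, 0, 0, 0, 2]].
All simple roots have the same length, so the diagram is simply laced. The associated Dynkin diagram is a chain of 5 nodes with one extra node attached to the third node from one end (E_6), so the type is E_6.

E6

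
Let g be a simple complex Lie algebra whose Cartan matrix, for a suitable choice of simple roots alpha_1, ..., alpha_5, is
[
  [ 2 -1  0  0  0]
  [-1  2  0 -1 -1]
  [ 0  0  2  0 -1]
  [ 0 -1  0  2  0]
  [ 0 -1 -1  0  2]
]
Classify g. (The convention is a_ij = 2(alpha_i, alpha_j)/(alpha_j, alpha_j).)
D_5

The matrix has rank 5 with 2's on the diagonal. Reading the off-diagonal entries as Dynkin edges (a single edge where a_ij = a_ji = -1; a double or triple edge where a_ij * a_ji = 2 or 3), the diagram is a chain of 3 nodes with a fork of two nodes at one end (D_5). One simple-root ordering that puts it in standard form is (alpha_3, alpha_5, alpha_2, alpha_4, alpha_1). So the algebra is type D_5, i.e. so(10).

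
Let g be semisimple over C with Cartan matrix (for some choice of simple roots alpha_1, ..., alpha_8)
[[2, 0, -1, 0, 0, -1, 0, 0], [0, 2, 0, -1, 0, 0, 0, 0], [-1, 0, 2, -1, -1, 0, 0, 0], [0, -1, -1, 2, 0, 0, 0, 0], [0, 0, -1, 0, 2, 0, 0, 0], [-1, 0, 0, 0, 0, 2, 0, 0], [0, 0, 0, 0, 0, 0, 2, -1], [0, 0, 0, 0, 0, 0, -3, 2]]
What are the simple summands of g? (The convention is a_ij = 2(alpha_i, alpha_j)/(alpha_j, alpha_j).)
E_6 + G_2

The diagram associated to this matrix has two connected components: the simple roots {alpha_1, alpha_2, alpha_3, alpha_4, alpha_5, alpha_6} form a chain of 5 nodes with one extra node attached to the third node from one end (E_6), and {alpha_7, alpha_8} form two nodes joined by a triple edge (G_2). A semisimple Lie algebra decomposes uniquely as the direct sum of simple ideals, one per connected component of its Dynkin diagram, so g ≅ E_6 ⊕ G_2 (dimension 78 + 14 = 92).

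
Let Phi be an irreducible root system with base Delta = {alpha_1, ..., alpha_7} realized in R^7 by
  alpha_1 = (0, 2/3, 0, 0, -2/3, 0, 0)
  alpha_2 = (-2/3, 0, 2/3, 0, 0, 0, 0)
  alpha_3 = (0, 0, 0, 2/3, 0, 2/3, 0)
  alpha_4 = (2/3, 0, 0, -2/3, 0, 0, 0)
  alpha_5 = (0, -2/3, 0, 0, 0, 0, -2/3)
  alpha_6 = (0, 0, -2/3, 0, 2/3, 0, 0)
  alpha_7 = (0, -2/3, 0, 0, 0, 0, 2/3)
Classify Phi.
type D_7

Compute the Cartan integers a_ij = 2(alpha_i, alpha_j)/(alpha_j, alpha_j); the resulting 7x7 Cartan matrix is
[[2, 0, 0, 0, -1, -1, -1], [0, 2, 0, -1, 0, -1, 0], [0, 0, 2, -1, 0, 0, 0], [0, -1, -1, 2, 0, 0, 0], [-1, 0, 0, 0, 2, 0, 0], [-1, -1, 0, 0, 0, 2, 0], [-1, 0, 0, 0, 0, 0, 2]].
All simple roots have the same length, so the diagram is simply laced. The associated Dynkin diagram is a chain of 5 nodes with a fork of two nodes at one end (D_7), so the type is D_7 (the algebra so(14)).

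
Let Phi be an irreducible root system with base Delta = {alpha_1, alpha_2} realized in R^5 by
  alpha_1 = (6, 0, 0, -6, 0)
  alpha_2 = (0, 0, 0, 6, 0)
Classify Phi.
Compute the Cartan integers a_ij = 2(alpha_i, alpha_j)/(alpha_j, alpha_j); the resulting 2x2 Cartan matrix is
[[2, -2], [-1, 2]].
The roots have two lengths (squared-length ratio 2:1); the short ones are alpha_{2}. The associated Dynkin diagram is a chain of 2 nodes with a double edge at one end; the terminal node there is the unique short simple root (B_2), so the type is B_2 (the algebra so(5)).

type B_2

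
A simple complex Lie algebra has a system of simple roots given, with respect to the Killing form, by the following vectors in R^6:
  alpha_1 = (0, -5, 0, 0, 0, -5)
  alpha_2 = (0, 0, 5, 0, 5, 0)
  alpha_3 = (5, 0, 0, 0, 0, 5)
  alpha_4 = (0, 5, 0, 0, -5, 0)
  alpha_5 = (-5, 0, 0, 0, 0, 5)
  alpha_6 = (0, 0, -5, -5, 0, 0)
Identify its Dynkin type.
D6

Compute the Cartan integers a_ij = 2(alpha_i, alpha_j)/(alpha_j, alpha_j); the resulting 6x6 Cartan matrix is
[[2, 0, -1, -1, -1, 0], [0, 2, 0, -1, 0, -1], [-1, 0, 2, 0, 0, 0], [-1, -1, 0, 2, 0, 0], [-1, 0, 0, 0, 2, 0], [0, -1, 0, 0, 0, 2]].
All simple roots have the same length, so the diagram is simply laced. The associated Dynkin diagram is a chain of 4 nodes with a fork of two nodes at one end (D_6), so the type is D_6 (the algebra so(12)).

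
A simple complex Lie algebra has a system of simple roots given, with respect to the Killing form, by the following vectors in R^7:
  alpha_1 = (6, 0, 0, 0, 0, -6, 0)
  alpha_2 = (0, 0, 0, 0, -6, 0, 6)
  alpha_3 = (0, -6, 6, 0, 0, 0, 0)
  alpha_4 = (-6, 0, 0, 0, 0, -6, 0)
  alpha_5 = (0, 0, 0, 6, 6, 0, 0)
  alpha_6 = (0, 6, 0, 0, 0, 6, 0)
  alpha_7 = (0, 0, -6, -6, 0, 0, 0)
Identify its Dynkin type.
D_7

Compute the Cartan integers a_ij = 2(alpha_i, alpha_j)/(alpha_j, alpha_j); the resulting 7x7 Cartan matrix is
[[2, 0, 0, 0, 0, -1, 0], [0, 2, 0, 0, -1, 0, 0], [0, 0, 2, 0, 0, -1, -1], [0, 0, 0, 2, 0, -1, 0], [0, -1, 0, 0, 2, 0, -1], [-1, 0, -1, -1, 0, 2, 0], [0, 0, -1, 0, -1, 0, 2]].
All simple roots have the same length, so the diagram is simply laced. The associated Dynkin diagram is a chain of 5 nodes with a fork of two nodes at one end (D_7), so the type is D_7 (the algebra so(14)).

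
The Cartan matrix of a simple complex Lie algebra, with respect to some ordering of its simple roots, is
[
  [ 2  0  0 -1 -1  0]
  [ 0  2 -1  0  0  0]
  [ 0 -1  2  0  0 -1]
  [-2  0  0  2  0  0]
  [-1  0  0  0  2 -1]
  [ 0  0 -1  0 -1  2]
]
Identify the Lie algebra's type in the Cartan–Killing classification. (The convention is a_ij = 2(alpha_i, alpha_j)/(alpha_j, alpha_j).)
C_6

The matrix has rank 6 with 2's on the diagonal. Reading the off-diagonal entries as Dynkin edges (a single edge where a_ij = a_ji = -1; a double or triple edge where a_ij * a_ji = 2 or 3), the diagram is a chain of 6 nodes with a double edge at one end; the terminal node there is the unique long simple root (C_6). One simple-root ordering that puts it in standard form is (alpha_2, alpha_3, alpha_6, alpha_5, alpha_1, alpha_4). So the algebra is type C_6, i.e. sp(12).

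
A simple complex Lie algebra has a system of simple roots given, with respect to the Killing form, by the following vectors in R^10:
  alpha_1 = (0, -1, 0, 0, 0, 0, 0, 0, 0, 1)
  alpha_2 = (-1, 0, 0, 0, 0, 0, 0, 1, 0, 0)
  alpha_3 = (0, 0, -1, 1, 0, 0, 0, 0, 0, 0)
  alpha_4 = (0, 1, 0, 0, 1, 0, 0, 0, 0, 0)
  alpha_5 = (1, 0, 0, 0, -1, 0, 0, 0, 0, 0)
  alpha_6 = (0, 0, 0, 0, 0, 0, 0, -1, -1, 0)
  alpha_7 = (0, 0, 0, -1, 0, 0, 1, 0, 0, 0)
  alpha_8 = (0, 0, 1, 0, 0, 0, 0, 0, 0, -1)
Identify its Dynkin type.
A_8

Compute the Cartan integers a_ij = 2(alpha_i, alpha_j)/(alpha_j, alpha_j); the resulting 8x8 Cartan matrix is
[[2, 0, 0, -1, 0, 0, 0, -1], [0, 2, 0, 0, -1, -1, 0, 0], [0, 0, 2, 0, 0, 0, -1, -1], [-1, 0, 0, 2, -1, 0, 0, 0], [0, -1, 0, -1, 2, 0, 0, 0], [0, -1, 0, 0, 0, 2, 0, 0], [0, 0, -1, 0, 0, 0, 2, 0], [-1, 0, -1, 0, 0, 0, 0, 2]].
All simple roots have the same length, so the diagram is simply laced. The associated Dynkin diagram is a chain of 8 nodes with single edges (A_8), so the type is A_8 (the algebra sl(9)).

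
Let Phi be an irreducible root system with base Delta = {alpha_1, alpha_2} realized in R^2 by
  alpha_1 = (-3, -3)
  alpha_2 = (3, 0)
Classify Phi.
Compute the Cartan integers a_ij = 2(alpha_i, alpha_j)/(alpha_j, alpha_j); the resulting 2x2 Cartan matrix is
[[2, -2], [-1, 2]].
The roots have two lengths (squared-length ratio 2:1); the short ones are alpha_{2}. The associated Dynkin diagram is a chain of 2 nodes with a double edge at one end; the terminal node there is the unique short simple root (B_2), so the type is B_2 (the algebra so(5)).

type B_2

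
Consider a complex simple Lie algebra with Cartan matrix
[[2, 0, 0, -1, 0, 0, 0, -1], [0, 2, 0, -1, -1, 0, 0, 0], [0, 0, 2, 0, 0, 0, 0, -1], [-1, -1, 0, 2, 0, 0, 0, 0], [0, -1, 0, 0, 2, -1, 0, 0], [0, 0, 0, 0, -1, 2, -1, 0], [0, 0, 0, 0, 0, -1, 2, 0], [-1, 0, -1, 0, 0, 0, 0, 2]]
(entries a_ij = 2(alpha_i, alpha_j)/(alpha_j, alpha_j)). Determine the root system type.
The matrix has rank 8 with 2's on the diagonal. Reading the off-diagonal entries as Dynkin edges (a single edge where a_ij = a_ji = -1; a double or triple edge where a_ij * a_ji = 2 or 3), the diagram is a chain of 8 nodes with single edges (A_8). One simple-root ordering that puts it in standard form is (alpha_3, alpha_8, alpha_1, alpha_4, alpha_2, alpha_5, alpha_6, alpha_7). So the algebra is type A_8, i.e. sl(9).

A8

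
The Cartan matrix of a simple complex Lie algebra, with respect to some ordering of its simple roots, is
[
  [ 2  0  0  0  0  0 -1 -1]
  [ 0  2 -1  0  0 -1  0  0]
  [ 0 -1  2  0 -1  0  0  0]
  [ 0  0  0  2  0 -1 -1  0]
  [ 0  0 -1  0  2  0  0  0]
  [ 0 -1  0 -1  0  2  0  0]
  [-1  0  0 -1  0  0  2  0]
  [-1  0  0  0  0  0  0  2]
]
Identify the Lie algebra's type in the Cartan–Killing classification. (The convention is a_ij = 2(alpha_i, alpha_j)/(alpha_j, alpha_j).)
The matrix has rank 8 with 2's on the diagonal. Reading the off-diagonal entries as Dynkin edges (a single edge where a_ij = a_ji = -1; a double or triple edge where a_ij * a_ji = 2 or 3), the diagram is a chain of 8 nodes with single edges (A_8). One simple-root ordering that puts it in standard form is (alpha_8, alpha_1, alpha_7, alpha_4, alpha_6, alpha_2, alpha_3, alpha_5). So the algebra is type A_8, i.e. sl(9).

A_8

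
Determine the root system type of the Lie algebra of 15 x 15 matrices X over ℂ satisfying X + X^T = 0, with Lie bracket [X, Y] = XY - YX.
This is so(15) with 15 odd, which has dimension 15(15-1)/2 = 105 and rank (15-1)/2 = 7. In the classification of classical Lie algebras, the orthogonal algebra so(2n+1) in an odd number of variables has type B_n; here n = 7, so the Dynkin diagram is a chain of 7 nodes with a double edge at one end; the terminal node there is the unique short simple root (B_7). Hence the type is B_7.

B7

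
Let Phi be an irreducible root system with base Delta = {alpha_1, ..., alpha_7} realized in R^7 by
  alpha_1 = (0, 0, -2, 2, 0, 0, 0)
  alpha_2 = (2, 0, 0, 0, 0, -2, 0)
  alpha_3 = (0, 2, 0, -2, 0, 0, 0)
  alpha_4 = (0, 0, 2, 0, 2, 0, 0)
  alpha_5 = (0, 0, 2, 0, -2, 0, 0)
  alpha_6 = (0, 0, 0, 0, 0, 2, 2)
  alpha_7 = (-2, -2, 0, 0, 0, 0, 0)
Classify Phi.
Compute the Cartan integers a_ij = 2(alpha_i, alpha_j)/(alpha_j, alpha_j); the resulting 7x7 Cartan matrix is
[[2, 0, -1, -1, -1, 0, 0], [0, 2, 0, 0, 0, -1, -1], [-1, 0, 2, 0, 0, 0, -1], [-1, 0, 0, 2, 0, 0, 0], [-1, 0, 0, 0, 2, 0, 0], [0, -1, 0, 0, 0, 2, 0], [0, -1, -1, 0, 0, 0, 2]].
All simple roots have the same length, so the diagram is simply laced. The associated Dynkin diagram is a chain of 5 nodes with a fork of two nodes at one end (D_7), so the type is D_7 (the algebra so(14)).

D7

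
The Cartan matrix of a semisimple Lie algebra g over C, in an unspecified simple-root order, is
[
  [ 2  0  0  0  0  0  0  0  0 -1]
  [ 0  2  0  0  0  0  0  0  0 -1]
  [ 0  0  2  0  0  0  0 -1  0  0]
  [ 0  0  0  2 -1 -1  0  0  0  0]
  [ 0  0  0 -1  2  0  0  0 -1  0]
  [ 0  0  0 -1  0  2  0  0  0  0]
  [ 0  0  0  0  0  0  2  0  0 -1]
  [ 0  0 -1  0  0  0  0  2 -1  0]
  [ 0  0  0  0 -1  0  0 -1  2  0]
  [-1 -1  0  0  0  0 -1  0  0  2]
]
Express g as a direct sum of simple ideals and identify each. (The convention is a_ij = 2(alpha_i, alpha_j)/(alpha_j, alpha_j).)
A_6 + D_4

The diagram associated to this matrix has two connected components: the simple roots {alpha_3, alpha_4, alpha_5, alpha_6, alpha_8, alpha_9} form a chain of 6 nodes with single edges (A_6), and {alpha_1, alpha_2, alpha_7, alpha_10} form a chain of 2 nodes with a fork of two nodes at one end (D_4). A semisimple Lie algebra decomposes uniquely as the direct sum of simple ideals, one per connected component of its Dynkin diagram, so g ≅ A_6 ⊕ D_4 (dimension 48 + 28 = 76).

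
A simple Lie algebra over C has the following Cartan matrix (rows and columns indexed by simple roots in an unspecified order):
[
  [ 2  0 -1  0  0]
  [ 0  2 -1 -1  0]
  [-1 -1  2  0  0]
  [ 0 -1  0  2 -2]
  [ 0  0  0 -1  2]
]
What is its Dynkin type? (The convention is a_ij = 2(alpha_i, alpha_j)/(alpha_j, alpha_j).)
The matrix has rank 5 with 2's on the diagonal. Reading the off-diagonal entries as Dynkin edges (a single edge where a_ij = a_ji = -1; a double or triple edge where a_ij * a_ji = 2 or 3), the diagram is a chain of 5 nodes with a double edge at one end; the terminal node there is the unique short simple root (B_5). One simple-root ordering that puts it in standard form is (alpha_1, alpha_3, alpha_2, alpha_4, alpha_5). So the algebra is type B_5, i.e. so(11).

type B_5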